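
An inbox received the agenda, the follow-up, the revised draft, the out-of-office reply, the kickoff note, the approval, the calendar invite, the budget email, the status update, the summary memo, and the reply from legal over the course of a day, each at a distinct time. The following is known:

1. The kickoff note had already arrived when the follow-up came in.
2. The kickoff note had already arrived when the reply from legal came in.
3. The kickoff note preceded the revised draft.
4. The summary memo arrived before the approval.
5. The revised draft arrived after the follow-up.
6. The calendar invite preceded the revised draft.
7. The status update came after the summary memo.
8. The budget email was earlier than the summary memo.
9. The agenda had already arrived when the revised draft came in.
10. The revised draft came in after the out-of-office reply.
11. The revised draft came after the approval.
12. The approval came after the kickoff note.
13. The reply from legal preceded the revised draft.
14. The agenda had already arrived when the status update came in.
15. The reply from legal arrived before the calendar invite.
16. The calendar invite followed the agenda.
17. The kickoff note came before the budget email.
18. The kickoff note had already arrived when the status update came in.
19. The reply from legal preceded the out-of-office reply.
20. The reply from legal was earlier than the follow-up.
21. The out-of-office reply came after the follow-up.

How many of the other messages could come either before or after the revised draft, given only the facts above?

Forced before the revised draft: the agenda, the approval, the budget email, the calendar invite, the follow-up, the kickoff note, the out-of-office reply, the reply from legal, and the summary memo.
That leaves the status update with no forced order relative to the revised draft — 1.

1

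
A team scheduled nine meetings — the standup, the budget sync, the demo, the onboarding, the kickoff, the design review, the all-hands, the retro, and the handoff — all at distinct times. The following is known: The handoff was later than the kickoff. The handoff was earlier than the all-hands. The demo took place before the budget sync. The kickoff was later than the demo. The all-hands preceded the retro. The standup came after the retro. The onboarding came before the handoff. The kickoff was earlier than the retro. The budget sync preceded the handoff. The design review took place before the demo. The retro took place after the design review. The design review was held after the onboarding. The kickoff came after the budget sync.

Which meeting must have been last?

the standup

Every other meeting has a chain of constraints placing it before the standup, so the standup is last.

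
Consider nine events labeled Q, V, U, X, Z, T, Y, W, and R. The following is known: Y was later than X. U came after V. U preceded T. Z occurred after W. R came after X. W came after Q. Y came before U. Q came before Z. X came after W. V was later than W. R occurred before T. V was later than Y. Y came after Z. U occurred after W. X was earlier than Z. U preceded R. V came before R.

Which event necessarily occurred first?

Q has a chain of constraints placing it before every other event, so Q must be first.

Q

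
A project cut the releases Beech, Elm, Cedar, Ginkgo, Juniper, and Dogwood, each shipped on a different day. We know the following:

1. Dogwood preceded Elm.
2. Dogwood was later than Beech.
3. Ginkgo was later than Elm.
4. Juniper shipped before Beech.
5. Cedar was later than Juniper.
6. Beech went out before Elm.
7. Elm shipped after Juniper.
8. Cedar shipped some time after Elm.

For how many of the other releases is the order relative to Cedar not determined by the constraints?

1

Forced before Cedar: Beech, Dogwood, Elm, and Juniper.
That leaves Ginkgo with no forced order relative to Cedar — 1.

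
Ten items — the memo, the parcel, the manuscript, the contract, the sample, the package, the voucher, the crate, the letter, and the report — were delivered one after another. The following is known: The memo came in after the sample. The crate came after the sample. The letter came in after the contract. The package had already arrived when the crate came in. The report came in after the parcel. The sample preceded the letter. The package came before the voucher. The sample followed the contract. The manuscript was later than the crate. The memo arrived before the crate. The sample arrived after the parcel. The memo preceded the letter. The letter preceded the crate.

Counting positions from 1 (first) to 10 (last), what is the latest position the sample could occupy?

6

The sample must come before the crate, the letter, the manuscript, and the memo — 4 items forced after it.
Everything else can be placed before the sample in some valid order, so the sample can sit as late as position 10 − 4 = 6.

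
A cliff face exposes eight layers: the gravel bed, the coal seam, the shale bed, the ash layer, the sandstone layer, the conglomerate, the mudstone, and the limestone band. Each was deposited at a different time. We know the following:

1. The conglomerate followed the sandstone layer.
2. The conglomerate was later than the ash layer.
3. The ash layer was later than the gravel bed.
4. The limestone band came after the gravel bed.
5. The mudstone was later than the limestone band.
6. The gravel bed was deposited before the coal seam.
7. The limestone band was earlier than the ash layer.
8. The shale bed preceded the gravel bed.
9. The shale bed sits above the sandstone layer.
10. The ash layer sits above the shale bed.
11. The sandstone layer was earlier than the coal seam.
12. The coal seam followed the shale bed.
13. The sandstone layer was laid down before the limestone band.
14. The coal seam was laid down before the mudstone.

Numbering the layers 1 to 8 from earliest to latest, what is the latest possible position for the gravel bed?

3

The gravel bed must come before the ash layer, the coal seam, the conglomerate, the limestone band, and the mudstone — 5 layers forced after it.
Everything else can be placed before the gravel bed in some valid order, so the gravel bed can sit as late as position 8 − 5 = 3.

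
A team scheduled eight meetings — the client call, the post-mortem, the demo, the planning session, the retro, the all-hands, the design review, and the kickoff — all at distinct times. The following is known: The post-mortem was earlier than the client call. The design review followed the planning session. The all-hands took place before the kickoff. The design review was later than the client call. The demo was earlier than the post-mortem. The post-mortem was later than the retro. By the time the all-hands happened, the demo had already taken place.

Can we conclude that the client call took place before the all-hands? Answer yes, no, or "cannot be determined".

No chain of stated constraints runs from the client call to the all-hands, and none runs from the all-hands to the client call either.
So the relative order of the client call and the all-hands is not fixed by the given facts.

cannot be determined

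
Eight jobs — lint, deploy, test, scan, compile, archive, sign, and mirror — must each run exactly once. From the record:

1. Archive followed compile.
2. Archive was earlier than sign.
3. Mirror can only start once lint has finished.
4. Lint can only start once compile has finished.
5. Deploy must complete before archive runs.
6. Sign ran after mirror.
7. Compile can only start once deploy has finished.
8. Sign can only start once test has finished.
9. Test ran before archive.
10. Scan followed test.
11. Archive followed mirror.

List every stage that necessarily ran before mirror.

Directly stated before mirror: lint.
Compile reaches mirror via compile → lint → mirror.
Deploy reaches mirror via deploy → compile → lint → mirror.

compile, deploy, lint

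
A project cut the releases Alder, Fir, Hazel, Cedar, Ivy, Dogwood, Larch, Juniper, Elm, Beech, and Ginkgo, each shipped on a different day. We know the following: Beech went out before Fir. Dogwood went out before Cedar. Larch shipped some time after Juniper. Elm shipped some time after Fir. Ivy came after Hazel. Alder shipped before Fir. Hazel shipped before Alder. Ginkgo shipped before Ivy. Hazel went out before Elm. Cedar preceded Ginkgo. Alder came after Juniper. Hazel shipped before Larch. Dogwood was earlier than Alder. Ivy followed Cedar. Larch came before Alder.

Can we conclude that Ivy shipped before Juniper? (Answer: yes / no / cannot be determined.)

No chain of stated constraints runs from Ivy to Juniper, and none runs from Juniper to Ivy either.
So the relative order of Ivy and Juniper is not fixed by the given facts.

cannot be determined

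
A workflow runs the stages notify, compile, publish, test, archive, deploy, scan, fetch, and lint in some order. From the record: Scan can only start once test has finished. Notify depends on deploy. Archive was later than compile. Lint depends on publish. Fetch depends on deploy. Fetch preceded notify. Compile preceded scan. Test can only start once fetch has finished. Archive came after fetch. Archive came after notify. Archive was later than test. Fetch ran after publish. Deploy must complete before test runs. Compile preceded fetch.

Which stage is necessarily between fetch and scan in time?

Tracing the constraints gives fetch → test → scan, so test sits after fetch and before scan.
No other stage is forced both after fetch and before scan.

test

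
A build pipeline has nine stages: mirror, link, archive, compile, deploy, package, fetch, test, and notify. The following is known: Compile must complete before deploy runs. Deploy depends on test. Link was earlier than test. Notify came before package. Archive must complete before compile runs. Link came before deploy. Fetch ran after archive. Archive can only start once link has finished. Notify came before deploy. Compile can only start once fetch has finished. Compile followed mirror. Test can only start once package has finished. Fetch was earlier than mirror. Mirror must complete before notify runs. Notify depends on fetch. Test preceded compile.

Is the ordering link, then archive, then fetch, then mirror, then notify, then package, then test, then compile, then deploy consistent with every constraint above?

Check each stated constraint against the proposed order — e.g. link is ahead of test; link is ahead of deploy. Every pair is in the required order; nothing is violated.

yes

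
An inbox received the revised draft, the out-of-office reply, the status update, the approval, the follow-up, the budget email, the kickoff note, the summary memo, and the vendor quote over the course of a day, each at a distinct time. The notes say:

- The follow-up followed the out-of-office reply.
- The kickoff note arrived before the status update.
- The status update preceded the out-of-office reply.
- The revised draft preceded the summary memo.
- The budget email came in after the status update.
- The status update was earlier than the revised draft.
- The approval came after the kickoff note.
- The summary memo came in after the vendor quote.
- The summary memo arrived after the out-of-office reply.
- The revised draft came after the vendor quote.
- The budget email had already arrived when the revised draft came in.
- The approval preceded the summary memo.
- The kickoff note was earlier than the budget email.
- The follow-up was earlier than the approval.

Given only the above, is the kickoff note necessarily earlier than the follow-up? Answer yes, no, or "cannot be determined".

yes

Chain the constraints: the kickoff note → the status update → the out-of-office reply → the follow-up. Each link is directly stated, so the kickoff note comes before the follow-up.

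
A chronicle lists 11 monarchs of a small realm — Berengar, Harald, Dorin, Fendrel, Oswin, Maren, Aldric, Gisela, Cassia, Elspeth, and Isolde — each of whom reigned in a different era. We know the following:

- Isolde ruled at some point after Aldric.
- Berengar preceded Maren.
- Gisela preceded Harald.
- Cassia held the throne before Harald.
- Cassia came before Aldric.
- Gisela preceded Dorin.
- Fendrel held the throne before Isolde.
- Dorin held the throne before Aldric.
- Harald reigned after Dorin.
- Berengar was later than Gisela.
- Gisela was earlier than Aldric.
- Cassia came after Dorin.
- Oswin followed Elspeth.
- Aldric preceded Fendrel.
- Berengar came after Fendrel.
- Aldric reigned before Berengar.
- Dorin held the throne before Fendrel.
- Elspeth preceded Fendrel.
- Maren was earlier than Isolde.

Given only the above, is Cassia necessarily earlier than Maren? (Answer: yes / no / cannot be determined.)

yes

Chain the constraints: Cassia → Aldric → Berengar → Maren. Each link is directly stated, so Cassia comes before Maren.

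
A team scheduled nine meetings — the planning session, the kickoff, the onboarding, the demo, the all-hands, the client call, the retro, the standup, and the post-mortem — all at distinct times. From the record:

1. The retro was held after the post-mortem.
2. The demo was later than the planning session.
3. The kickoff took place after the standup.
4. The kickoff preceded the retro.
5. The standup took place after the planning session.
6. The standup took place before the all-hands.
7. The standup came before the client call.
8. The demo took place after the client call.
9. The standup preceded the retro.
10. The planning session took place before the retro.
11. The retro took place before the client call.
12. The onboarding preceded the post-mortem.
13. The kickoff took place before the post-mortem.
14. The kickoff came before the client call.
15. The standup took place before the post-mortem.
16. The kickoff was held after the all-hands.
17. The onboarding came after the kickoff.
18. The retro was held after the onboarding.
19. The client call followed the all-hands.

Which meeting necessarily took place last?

Every other meeting has a chain of constraints placing it before the demo, so the demo is last.

the demo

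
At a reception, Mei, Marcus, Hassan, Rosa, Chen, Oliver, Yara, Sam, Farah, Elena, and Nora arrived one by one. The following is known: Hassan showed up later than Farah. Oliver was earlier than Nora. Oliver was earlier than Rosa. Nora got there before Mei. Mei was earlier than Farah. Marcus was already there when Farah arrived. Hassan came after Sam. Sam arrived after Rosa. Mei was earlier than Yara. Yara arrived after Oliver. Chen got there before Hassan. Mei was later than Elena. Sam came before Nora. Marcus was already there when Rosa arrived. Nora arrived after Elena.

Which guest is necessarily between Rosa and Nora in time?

Sam

Tracing the constraints gives Rosa → Sam → Nora, so Sam sits after Rosa and before Nora.
No other guest is forced both after Rosa and before Nora.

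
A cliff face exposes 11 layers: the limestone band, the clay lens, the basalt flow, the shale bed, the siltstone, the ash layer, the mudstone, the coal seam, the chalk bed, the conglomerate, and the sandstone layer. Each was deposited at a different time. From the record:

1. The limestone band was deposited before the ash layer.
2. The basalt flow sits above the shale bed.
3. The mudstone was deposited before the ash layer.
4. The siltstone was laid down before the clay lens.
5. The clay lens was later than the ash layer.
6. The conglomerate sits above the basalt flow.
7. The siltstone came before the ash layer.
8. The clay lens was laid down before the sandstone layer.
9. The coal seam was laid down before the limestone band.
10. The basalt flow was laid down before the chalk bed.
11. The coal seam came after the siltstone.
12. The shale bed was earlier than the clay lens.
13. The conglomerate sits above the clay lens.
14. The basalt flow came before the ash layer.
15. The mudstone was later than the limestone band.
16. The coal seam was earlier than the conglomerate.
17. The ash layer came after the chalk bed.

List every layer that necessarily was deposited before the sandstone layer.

the ash layer, the basalt flow, the chalk bed, the clay lens, the coal seam, the limestone band, the mudstone, the shale bed, the siltstone

Directly stated before the sandstone layer: the clay lens.
The ash layer reaches the sandstone layer via the ash layer → the clay lens → the sandstone layer.
The basalt flow reaches the sandstone layer via the basalt flow → the ash layer → the clay lens → the sandstone layer.
The chalk bed reaches the sandstone layer via the chalk bed → the ash layer → the clay lens → the sandstone layer.
Likewise the coal seam, the limestone band, the mudstone, the shale bed, and the siltstone each reach the sandstone layer by chaining the stated constraints.
No chain forces the conglomerate ahead of the sandstone layer.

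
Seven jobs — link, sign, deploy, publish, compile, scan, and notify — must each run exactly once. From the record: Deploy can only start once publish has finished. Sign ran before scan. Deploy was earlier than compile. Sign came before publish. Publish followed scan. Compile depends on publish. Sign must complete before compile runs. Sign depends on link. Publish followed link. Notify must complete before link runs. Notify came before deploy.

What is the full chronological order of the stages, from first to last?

notify, link, sign, scan, publish, deploy, compile

The constraints fix every adjacent pair, so only one ordering works:
notify → link → sign → scan → publish → deploy → compile.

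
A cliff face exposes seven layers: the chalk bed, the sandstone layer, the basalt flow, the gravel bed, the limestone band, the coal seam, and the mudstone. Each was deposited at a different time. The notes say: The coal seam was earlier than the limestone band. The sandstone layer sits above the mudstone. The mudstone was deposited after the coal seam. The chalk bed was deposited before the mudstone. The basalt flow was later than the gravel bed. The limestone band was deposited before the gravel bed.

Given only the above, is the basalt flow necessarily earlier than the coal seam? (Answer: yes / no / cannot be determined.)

no

Tracing the constraints gives the coal seam → the limestone band → the gravel bed → the basalt flow, so the coal seam must come before the basalt flow.
That means the basalt flow cannot be before the coal seam.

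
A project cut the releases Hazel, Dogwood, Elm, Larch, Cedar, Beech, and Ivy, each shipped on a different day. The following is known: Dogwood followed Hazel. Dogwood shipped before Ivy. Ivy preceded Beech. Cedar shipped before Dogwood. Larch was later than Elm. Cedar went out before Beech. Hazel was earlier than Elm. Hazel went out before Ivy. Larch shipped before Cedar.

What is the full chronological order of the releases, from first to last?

The constraints fix every adjacent pair, so only one ordering works:
Hazel → Elm → Larch → Cedar → Dogwood → Ivy → Beech.

Hazel, Elm, Larch, Cedar, Dogwood, Ivy, Beech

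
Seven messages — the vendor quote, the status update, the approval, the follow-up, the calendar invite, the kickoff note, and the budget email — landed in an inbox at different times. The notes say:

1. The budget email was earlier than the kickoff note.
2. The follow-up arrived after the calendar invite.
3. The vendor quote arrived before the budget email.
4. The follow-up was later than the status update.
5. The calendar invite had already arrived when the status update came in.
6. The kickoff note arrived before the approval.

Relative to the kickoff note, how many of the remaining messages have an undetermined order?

Forced before the kickoff note: the budget email and the vendor quote; forced after the kickoff note: the approval.
That leaves the calendar invite, the follow-up, and the status update with no forced order relative to the kickoff note — 3.

3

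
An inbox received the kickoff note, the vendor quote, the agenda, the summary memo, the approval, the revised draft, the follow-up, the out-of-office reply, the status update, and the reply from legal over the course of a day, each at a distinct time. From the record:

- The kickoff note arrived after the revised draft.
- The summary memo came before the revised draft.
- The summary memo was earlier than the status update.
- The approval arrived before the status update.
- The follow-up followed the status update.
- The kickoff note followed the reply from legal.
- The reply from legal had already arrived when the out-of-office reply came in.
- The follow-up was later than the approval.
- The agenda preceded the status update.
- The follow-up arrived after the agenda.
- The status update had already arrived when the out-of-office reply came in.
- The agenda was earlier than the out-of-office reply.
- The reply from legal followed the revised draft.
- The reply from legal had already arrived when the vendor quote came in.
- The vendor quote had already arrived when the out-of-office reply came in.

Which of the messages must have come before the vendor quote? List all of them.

the reply from legal, the revised draft, the summary memo

Directly stated before the vendor quote: the reply from legal.
The revised draft reaches the vendor quote via the revised draft → the reply from legal → the vendor quote.
The summary memo reaches the vendor quote via the summary memo → the revised draft → the reply from legal → the vendor quote.
No chain forces the approval (or any of the others) ahead of the vendor quote.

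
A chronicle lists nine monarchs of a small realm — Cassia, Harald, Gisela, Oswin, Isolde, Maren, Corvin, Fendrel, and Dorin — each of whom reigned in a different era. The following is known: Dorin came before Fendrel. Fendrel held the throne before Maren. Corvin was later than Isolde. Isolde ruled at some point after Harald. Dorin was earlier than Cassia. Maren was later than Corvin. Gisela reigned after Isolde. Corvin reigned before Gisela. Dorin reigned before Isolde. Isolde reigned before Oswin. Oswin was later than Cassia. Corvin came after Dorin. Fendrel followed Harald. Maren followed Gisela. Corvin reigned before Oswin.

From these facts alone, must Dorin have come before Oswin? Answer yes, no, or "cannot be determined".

yes

Chain the constraints: Dorin → Corvin → Oswin. Each link is directly stated, so Dorin comes before Oswin.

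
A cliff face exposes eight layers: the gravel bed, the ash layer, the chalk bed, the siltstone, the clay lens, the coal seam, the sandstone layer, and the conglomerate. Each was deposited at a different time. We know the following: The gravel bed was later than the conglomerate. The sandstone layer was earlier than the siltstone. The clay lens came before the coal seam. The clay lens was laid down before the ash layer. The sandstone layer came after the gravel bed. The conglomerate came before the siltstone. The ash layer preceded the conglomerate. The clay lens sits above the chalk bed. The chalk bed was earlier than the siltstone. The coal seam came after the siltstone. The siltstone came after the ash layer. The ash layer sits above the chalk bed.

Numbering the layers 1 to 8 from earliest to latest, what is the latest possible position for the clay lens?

The clay lens must come before the ash layer, the coal seam, the conglomerate, the gravel bed, the sandstone layer, and the siltstone — 6 layers forced after it.
Everything else can be placed before the clay lens in some valid order, so the clay lens can sit as late as position 8 − 6 = 2.

2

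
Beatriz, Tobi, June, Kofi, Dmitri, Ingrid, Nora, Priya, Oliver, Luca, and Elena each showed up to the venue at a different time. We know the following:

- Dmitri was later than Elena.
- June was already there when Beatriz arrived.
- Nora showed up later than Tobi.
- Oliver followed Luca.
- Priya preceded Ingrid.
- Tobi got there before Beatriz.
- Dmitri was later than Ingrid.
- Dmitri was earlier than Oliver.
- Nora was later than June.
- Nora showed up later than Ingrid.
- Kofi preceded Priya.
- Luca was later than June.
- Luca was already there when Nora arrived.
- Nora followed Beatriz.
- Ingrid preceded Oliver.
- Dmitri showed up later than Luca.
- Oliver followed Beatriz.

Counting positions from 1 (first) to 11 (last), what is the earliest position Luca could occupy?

June must come before Luca — 1 forced predecessor.
Nothing else is forced ahead of Luca, so their earliest slot is position 1 + 1 = 2.

2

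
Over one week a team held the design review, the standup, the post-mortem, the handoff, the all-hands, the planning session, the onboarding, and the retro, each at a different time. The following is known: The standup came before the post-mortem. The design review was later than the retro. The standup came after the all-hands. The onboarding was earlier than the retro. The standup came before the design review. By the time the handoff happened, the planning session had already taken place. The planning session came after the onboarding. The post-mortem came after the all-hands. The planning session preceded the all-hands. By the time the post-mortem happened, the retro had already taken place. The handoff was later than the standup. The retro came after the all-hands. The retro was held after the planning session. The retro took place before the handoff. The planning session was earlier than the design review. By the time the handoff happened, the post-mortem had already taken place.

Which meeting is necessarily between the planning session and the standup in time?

the all-hands

Tracing the constraints gives the planning session → the all-hands → the standup, so the all-hands sits after the planning session and before the standup.
No other meeting is forced both after the planning session and before the standup.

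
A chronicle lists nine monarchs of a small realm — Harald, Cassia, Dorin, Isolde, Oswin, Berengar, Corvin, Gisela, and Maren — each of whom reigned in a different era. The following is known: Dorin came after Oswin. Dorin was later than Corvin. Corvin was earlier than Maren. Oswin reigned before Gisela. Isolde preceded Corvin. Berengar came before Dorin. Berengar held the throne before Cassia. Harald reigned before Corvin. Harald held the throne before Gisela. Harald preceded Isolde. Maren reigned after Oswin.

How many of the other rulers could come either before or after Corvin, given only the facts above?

Forced before Corvin: Harald and Isolde; forced after Corvin: Dorin and Maren.
That leaves Berengar, Cassia, Gisela, and Oswin with no forced order relative to Corvin — 4.

4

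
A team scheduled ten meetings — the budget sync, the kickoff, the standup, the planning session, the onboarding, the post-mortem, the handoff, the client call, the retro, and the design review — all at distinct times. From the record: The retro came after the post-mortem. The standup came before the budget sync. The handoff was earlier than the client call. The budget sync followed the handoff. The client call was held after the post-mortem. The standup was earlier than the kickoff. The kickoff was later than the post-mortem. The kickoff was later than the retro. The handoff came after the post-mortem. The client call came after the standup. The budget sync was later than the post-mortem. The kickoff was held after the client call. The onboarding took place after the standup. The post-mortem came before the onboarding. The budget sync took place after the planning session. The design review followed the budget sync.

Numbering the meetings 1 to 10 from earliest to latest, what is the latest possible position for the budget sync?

The budget sync must come before the design review — 1 meeting forced after it.
Everything else can be placed before the budget sync in some valid order, so the budget sync can sit as late as position 10 − 1 = 9.

9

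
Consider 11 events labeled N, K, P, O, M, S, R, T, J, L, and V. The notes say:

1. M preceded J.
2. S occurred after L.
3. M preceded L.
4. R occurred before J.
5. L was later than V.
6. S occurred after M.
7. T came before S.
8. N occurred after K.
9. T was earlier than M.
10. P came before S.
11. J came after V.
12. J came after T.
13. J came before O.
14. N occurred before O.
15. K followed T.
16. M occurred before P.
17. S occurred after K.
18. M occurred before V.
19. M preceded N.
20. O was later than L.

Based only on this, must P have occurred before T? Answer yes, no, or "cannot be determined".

Tracing the constraints gives T → M → P, so T must come before P.
That means P cannot be before T.

no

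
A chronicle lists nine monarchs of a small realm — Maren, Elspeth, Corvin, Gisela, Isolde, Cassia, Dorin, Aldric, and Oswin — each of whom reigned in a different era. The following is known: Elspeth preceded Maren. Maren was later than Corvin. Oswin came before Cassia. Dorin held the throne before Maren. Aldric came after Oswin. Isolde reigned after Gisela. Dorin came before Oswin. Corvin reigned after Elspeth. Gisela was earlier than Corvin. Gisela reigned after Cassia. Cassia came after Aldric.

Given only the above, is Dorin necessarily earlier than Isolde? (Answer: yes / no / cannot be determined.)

Chain the constraints: Dorin → Oswin → Cassia → Gisela → Isolde. Each link is directly stated, so Dorin comes before Isolde.

yes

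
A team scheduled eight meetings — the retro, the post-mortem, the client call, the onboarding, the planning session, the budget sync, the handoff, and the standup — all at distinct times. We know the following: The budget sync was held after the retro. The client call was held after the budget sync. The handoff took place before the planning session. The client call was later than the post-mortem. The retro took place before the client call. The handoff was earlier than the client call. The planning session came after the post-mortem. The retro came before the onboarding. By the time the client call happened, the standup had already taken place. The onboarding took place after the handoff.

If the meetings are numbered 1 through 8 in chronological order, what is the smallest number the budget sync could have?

2

The retro must come before the budget sync — 1 forced predecessor.
Nothing else is forced ahead of the budget sync, so its earliest slot is position 1 + 1 = 2.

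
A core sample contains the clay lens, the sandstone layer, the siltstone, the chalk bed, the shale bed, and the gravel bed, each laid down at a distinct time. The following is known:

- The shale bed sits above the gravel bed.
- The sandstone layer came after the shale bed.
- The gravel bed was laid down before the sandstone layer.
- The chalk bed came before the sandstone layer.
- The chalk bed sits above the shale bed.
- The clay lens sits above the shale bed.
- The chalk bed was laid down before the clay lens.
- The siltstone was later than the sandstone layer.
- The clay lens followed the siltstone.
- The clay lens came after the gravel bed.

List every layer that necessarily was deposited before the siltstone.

the chalk bed, the gravel bed, the sandstone layer, the shale bed

Directly stated before the siltstone: the sandstone layer.
The chalk bed reaches the siltstone via the chalk bed → the sandstone layer → the siltstone.
The gravel bed reaches the siltstone via the gravel bed → the sandstone layer → the siltstone.
The shale bed reaches the siltstone via the shale bed → the sandstone layer → the siltstone.
No chain forces the clay lens ahead of the siltstone.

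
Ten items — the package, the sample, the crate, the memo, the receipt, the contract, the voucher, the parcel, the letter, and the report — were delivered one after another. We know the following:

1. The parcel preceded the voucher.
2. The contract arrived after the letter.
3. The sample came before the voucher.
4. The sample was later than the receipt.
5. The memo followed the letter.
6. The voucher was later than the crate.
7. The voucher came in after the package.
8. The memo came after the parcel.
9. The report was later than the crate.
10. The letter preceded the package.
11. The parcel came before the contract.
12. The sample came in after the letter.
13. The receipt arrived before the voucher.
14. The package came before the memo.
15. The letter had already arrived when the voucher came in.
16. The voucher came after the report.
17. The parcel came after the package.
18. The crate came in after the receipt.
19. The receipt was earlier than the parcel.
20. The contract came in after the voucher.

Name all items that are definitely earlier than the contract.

the crate, the letter, the package, the parcel, the receipt, the report, the sample, the voucher

Directly stated before the contract: the letter, the parcel, and the voucher.
The crate reaches the contract via the crate → the voucher → the contract.
The package reaches the contract via the package → the parcel → the contract.
The receipt reaches the contract via the receipt → the voucher → the contract.
Likewise the report and the sample each reach the contract by chaining the stated constraints.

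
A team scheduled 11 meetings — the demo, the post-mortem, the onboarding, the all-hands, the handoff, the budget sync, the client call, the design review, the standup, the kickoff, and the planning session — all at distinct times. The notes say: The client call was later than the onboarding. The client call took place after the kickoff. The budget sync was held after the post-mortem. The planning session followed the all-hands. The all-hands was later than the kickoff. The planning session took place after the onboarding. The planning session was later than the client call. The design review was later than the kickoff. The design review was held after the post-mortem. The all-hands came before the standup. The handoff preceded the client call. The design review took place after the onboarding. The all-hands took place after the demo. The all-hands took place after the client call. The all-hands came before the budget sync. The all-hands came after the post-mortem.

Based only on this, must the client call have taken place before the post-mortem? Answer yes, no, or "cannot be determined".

No chain of stated constraints runs from the client call to the post-mortem, and none runs from the post-mortem to the client call either.
So the relative order of the client call and the post-mortem is not fixed by the given facts.

cannot be determined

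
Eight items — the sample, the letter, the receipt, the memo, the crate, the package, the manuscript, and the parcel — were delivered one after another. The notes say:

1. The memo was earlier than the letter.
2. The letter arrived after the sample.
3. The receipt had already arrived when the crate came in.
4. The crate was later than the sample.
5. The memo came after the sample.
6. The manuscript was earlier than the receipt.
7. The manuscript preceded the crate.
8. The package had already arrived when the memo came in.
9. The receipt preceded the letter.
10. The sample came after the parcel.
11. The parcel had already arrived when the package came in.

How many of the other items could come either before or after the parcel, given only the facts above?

Forced after the parcel: the crate, the letter, the memo, the package, and the sample.
That leaves the manuscript and the receipt with no forced order relative to the parcel — 2.

2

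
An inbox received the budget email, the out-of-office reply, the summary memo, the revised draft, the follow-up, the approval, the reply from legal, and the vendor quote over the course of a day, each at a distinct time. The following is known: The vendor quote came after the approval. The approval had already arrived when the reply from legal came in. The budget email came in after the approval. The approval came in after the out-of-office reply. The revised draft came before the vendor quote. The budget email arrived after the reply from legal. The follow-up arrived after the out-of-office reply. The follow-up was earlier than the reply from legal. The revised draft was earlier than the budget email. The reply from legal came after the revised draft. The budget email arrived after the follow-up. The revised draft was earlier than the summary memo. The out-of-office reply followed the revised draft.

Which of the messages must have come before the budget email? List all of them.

Directly stated before the budget email: the approval, the follow-up, the reply from legal, and the revised draft.
The out-of-office reply reaches the budget email via the out-of-office reply → the approval → the budget email.
No chain forces the vendor quote (or any of the others) ahead of the budget email.

the approval, the follow-up, the out-of-office reply, the reply from legal, the revised draft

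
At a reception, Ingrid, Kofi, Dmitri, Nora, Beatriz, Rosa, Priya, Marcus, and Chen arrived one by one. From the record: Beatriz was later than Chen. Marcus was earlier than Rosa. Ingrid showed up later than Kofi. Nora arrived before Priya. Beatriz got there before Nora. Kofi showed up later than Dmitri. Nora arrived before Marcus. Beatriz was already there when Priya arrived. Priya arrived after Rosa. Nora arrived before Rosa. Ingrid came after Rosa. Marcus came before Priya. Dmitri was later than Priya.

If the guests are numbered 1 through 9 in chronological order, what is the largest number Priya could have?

Priya must come before Dmitri, Ingrid, and Kofi — 3 guests forced after them.
Everything else can be placed before Priya in some valid order, so Priya can sit as late as position 9 − 3 = 6.

6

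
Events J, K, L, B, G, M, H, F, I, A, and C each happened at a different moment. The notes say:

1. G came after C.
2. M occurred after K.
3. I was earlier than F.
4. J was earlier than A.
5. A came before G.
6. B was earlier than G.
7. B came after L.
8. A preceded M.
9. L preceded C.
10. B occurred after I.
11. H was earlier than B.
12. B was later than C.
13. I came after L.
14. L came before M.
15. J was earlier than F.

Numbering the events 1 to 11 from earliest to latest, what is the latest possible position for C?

C must come before B and G — 2 events forced after it.
Everything else can be placed before C in some valid order, so C can sit as late as position 11 − 2 = 9.

9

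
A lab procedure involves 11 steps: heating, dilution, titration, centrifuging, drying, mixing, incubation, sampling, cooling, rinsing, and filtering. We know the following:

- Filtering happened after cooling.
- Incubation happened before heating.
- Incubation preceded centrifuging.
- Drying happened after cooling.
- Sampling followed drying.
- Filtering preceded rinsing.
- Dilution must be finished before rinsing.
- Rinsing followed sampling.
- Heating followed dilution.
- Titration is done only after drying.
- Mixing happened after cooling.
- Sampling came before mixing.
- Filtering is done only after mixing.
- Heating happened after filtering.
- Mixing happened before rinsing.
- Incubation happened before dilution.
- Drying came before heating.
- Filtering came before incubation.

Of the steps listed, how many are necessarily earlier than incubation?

Directly stated before incubation: filtering.
Cooling reaches incubation via cooling → filtering → incubation.
Drying reaches incubation via drying → sampling → mixing → filtering → incubation.
Mixing reaches incubation via mixing → filtering → incubation.
Likewise sampling reaches incubation by chaining the stated constraints.
That's cooling, drying, filtering, mixing, and sampling — 5 in all.

5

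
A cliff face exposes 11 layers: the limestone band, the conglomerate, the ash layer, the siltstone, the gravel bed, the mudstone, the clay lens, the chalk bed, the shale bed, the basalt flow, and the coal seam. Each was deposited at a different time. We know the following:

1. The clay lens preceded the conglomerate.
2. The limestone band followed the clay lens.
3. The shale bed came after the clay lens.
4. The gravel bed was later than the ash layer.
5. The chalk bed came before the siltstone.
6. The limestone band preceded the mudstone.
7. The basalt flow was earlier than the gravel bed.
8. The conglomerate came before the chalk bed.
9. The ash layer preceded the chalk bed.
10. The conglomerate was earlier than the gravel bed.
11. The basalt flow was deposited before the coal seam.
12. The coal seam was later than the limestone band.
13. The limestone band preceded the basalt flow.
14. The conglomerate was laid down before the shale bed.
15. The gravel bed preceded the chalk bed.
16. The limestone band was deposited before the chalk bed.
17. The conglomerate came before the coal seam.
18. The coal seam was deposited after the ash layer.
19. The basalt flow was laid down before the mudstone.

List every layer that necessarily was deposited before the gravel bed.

Directly stated before the gravel bed: the ash layer, the basalt flow, and the conglomerate.
The clay lens reaches the gravel bed via the clay lens → the conglomerate → the gravel bed.
The limestone band reaches the gravel bed via the limestone band → the basalt flow → the gravel bed.

the ash layer, the basalt flow, the clay lens, the conglomerate, the limestone band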